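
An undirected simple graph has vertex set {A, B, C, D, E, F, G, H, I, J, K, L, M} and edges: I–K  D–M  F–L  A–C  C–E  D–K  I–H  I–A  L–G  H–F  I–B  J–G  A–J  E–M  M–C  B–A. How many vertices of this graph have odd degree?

Degrees: A:4, B:2, C:3, D:2, E:2, F:2, G:2, H:2, I:4, J:2, K:2, L:2, M:3
Odd-degree vertices: C, M.

2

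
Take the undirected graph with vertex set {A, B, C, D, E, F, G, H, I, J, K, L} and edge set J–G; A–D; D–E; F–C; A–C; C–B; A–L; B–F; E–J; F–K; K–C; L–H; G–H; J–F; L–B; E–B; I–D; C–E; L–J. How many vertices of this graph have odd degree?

Degrees: A:3, B:4, C:5, D:3, E:4, F:4, G:2, H:2, I:1, J:4, K:2, L:4
Odd-degree vertices: A, C, D, I.

4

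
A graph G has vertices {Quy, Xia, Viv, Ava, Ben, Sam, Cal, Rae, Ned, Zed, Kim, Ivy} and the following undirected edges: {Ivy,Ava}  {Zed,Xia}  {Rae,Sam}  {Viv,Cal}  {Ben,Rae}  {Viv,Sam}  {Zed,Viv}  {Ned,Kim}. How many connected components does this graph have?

Component: {Quy}
Component: {Ava, Ivy}
Component: {Ned, Kim}
Component: {Xia, Viv, Ben, Sam, Cal, Rae, Zed}

4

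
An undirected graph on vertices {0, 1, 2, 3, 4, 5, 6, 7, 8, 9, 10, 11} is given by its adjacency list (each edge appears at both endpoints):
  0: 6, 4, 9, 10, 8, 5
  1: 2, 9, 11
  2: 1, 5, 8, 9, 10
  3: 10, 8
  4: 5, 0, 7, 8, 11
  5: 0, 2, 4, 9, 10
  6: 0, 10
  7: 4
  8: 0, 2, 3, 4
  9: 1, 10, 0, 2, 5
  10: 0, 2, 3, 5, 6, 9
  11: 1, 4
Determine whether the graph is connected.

Yes

Starting from 0 and exploring outward reaches every vertex (0, 4, 6, 8, 10, 9, 5, 7, 11, 2, 3, 1); the graph is connected.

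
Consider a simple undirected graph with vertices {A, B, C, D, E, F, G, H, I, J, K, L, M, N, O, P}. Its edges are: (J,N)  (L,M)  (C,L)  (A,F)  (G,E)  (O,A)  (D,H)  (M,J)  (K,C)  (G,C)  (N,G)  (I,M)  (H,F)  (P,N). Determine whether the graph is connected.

Component: {B}
Component: {A, D, F, H, O}
Component: {C, E, G, I, J, K, L, M, N, P}
No edge joins these 3 groups, so the graph is disconnected.

No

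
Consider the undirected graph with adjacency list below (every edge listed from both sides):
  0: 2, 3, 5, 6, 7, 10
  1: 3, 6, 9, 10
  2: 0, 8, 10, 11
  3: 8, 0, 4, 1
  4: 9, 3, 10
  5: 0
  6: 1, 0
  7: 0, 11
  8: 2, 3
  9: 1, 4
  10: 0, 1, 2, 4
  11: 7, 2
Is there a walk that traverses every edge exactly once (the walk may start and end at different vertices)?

Degrees: 0:6, 1:4, 2:4, 3:4, 4:3, 5:1, 6:2, 7:2, 8:2, 9:2, 10:4, 11:2
Odd-degree vertices: 4, 5 (2 total).
The non-isolated vertices are connected and exactly 2 have odd degree, so an Eulerian trail exists (from 4 to 5).

Yes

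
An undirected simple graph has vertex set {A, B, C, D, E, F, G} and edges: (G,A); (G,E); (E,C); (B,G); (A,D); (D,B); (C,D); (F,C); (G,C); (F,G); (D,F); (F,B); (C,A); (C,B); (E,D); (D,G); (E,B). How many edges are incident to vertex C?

Neighbors of C: A, B, D, E, F, G.

6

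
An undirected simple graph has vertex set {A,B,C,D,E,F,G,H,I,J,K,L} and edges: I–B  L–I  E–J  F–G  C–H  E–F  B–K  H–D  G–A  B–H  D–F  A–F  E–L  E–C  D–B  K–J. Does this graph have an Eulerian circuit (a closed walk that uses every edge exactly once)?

No

Degrees: A:2, B:4, C:2, D:3, E:4, F:4, G:2, H:3, I:2, J:2, K:2, L:2
D, H have odd degree; an Eulerian circuit needs every degree to be even, so none exists.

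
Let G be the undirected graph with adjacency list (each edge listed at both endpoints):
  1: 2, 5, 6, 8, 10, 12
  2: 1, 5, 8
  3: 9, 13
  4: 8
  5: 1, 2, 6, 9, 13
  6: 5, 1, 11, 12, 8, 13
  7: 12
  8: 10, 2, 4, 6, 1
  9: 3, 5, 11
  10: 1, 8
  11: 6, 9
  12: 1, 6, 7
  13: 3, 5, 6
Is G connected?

Yes

Starting from 1 and exploring outward reaches every vertex (1, 12, 10, 8, 2, 6, 5, 7, 4, 11, 13, 9, 3); the graph is connected.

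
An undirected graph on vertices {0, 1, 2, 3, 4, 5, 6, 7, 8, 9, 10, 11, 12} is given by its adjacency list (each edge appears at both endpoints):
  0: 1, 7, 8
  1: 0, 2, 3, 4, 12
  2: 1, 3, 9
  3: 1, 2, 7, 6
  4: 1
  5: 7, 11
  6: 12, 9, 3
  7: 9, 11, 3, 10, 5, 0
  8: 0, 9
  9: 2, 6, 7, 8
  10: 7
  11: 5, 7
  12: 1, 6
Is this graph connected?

Yes

A breadth-first search from 0 visits 0, 7, 1, 8, 9, 10, 3, 11, 5, 4, 12, 2, 6 — all 13 vertices — so the graph is connected.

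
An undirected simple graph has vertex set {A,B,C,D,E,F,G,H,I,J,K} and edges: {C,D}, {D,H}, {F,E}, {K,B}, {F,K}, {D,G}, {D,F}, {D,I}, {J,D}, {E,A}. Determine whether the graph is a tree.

The graph has 11 vertices and 10 edges.
It is connected with exactly 10 edges, hence acyclic — it is a tree.

Yes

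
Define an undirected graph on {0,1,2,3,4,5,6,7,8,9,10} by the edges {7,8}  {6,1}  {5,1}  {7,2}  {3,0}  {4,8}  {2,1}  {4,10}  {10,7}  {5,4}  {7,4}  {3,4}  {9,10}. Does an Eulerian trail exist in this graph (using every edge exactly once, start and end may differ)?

No

Degrees: 0:1, 1:3, 2:2, 3:2, 4:5, 5:2, 6:1, 7:4, 8:2, 9:1, 10:3
Odd-degree vertices: 0, 1, 4, 6, 9, 10 (6 total).
With 6 odd-degree vertices (more than two), no single trail can use every edge.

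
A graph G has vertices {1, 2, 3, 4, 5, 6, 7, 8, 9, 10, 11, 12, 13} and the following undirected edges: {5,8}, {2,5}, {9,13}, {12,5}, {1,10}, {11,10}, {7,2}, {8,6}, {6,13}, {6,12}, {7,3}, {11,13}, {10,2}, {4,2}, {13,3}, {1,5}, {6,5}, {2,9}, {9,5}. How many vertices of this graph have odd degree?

Degrees: 1:2, 2:5, 3:2, 4:1, 5:6, 6:4, 7:2, 8:2, 9:3, 10:3, 11:2, 12:2, 13:4
Odd-degree vertices: 2, 4, 9, 10.

4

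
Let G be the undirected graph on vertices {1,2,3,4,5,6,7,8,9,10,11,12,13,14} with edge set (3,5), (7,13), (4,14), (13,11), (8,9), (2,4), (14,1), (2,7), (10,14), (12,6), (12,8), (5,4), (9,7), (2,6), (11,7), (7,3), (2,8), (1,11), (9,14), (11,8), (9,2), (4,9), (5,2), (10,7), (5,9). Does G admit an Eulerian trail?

Degrees: 1:2, 2:6, 3:2, 4:4, 5:4, 6:2, 7:6, 8:4, 9:6, 10:2, 11:4, 12:2, 13:2, 14:4
Odd-degree vertices: none (0 total).
With 0 odd-degree vertices and all edges in one connected piece, an Eulerian trail exists.

Yes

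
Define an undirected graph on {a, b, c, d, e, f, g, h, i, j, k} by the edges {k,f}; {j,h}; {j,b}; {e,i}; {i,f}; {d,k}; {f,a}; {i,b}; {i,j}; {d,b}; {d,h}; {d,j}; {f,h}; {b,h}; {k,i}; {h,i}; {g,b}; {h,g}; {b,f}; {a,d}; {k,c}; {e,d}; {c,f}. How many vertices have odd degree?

0

Degrees: a:2, b:6, c:2, d:6, e:2, f:6, g:2, h:6, i:6, j:4, k:4
Odd-degree vertices: none.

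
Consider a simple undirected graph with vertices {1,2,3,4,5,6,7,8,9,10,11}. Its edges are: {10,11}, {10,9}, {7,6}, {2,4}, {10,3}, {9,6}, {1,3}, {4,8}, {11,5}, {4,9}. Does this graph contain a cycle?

No

The graph has 11 vertices, 10 edges, and 1 connected component.
Since 10 = 11 - 1, the graph is a forest and contains no cycle.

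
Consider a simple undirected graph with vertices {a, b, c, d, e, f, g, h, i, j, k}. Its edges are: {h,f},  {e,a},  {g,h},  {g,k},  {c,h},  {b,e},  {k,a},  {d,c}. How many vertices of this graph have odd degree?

4

Degrees: a:2, b:1, c:2, d:1, e:2, f:1, g:2, h:3, i:0, j:0, k:2
Odd-degree vertices: b, d, f, h.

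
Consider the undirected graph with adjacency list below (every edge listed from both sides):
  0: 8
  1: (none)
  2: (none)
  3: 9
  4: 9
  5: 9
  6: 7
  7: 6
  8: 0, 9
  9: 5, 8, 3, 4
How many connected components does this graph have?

Component: {1}
Component: {2}
Component: {6, 7}
Component: {0, 3, 4, 5, 8, 9}

4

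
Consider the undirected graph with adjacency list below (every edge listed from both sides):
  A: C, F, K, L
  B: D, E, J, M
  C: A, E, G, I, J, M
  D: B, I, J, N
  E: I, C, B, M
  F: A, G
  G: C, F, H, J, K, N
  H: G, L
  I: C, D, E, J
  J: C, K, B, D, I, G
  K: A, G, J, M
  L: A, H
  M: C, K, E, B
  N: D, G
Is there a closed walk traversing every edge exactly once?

Degrees: A:4, B:4, C:6, D:4, E:4, F:2, G:6, H:2, I:4, J:6, K:4, L:2, M:4, N:2
All degrees are even and the non-isolated vertices are connected — an Eulerian circuit exists.

Yes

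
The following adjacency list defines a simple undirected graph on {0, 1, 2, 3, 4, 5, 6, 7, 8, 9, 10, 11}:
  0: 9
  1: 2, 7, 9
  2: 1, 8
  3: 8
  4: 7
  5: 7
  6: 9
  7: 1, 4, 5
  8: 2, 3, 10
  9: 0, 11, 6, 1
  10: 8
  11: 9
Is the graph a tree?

|V| = 12, |E| = 11.
It is connected with exactly 11 edges, hence acyclic — it is a tree.

Yes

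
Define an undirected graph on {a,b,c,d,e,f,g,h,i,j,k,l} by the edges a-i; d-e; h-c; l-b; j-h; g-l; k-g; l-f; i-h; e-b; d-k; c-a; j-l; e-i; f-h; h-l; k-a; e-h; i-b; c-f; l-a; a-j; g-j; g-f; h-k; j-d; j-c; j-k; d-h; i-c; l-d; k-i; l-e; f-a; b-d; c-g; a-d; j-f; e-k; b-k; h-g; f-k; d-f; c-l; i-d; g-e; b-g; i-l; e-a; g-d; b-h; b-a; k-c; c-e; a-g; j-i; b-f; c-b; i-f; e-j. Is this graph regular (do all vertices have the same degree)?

Yes

Degrees: a:10, b:10, c:10, d:10, e:10, f:10, g:10, h:10, i:10, j:10, k:10, l:10
Every vertex has degree 10, so the graph is 10-regular.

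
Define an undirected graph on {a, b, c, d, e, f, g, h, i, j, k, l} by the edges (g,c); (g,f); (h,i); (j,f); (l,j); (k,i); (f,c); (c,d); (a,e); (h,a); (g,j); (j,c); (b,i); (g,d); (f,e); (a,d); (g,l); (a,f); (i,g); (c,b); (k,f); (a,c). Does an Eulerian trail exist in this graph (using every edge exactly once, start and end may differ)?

Degrees: a:5, b:2, c:6, d:3, e:2, f:6, g:6, h:2, i:4, j:4, k:2, l:2
Odd-degree vertices: a, d (2 total).
With 2 odd-degree vertices and all edges in one connected piece, an Eulerian trail exists (from a to d).

Yes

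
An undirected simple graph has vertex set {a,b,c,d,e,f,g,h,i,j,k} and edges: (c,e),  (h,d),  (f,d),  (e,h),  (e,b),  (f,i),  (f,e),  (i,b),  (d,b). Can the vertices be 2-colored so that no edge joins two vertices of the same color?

A valid 2-coloring puts {a, d, e, g, i, j, k} on one side and {b, c, f, h} on the other; every edge crosses between the two sides.

Yes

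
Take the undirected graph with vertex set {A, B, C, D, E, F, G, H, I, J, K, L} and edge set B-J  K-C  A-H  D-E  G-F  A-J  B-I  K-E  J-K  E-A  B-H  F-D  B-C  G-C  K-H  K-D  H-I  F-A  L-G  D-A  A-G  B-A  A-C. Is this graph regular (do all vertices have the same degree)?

Degrees: A:8, B:5, C:4, D:4, E:3, F:3, G:4, H:4, I:2, J:3, K:5, L:1
Vertex L has degree 1 while A has degree 8, so the graph is not regular.

No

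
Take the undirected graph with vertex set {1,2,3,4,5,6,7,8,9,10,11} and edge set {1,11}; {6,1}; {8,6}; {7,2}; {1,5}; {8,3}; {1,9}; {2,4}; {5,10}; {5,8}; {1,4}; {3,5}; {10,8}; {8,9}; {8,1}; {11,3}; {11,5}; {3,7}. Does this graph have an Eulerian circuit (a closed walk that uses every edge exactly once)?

Degrees: 1:6, 2:2, 3:4, 4:2, 5:5, 6:2, 7:2, 8:6, 9:2, 10:2, 11:3
5, 11 have odd degree; an Eulerian circuit needs every degree to be even, so none exists.

No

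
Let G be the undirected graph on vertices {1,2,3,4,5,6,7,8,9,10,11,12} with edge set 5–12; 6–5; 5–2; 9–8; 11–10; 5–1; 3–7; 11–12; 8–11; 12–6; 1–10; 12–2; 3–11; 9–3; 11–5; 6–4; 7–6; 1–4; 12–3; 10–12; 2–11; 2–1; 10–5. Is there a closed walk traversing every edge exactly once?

Degrees: 1:4, 2:4, 3:4, 4:2, 5:6, 6:4, 7:2, 8:2, 9:2, 10:4, 11:6, 12:6
All degrees are even and the non-isolated vertices are connected — an Eulerian circuit exists.

Yes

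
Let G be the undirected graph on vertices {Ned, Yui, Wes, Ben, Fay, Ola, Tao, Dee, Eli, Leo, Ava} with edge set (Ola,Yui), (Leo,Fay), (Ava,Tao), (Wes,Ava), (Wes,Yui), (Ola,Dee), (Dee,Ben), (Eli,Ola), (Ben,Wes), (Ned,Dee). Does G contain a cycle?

Yes

|V| = 11, |E| = 10, number of components = 2.
One cycle is Dee-Ola-Yui-Wes-Ben-Dee.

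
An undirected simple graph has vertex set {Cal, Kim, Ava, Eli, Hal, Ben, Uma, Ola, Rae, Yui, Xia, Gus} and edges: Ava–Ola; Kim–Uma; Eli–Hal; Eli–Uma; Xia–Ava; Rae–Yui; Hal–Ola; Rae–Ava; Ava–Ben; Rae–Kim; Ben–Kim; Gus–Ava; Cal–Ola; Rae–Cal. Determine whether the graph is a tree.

|V| = 12, |E| = 14.
A tree on 12 vertices has exactly 11 edges; this graph has 14, so it contains a cycle and is not a tree.

No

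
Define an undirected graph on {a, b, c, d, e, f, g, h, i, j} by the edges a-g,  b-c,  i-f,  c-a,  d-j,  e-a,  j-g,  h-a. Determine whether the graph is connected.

Component: {f, i}
Component: {a, b, c, d, e, g, h, j}
There are 2 separate components, so the graph is not connected.

No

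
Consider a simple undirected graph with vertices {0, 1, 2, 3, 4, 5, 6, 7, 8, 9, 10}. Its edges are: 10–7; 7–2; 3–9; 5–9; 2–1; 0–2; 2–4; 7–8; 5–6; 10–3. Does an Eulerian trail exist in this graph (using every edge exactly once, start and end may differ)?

No

Degrees: 0:1, 1:1, 2:4, 3:2, 4:1, 5:2, 6:1, 7:3, 8:1, 9:2, 10:2
Odd-degree vertices: 0, 1, 4, 6, 7, 8 (6 total).
With 6 odd-degree vertices (more than two), no single trail can use every edge.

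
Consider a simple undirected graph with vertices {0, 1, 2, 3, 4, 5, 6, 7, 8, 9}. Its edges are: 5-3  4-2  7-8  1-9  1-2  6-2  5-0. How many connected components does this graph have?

Component: {7, 8}
Component: {0, 3, 5}
Component: {1, 2, 4, 6, 9}

3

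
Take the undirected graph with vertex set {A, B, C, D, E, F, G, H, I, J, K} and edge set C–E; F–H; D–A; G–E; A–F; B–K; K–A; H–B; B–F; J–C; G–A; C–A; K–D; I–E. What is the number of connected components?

1

Component: {A, B, C, D, E, F, G, H, I, J, K}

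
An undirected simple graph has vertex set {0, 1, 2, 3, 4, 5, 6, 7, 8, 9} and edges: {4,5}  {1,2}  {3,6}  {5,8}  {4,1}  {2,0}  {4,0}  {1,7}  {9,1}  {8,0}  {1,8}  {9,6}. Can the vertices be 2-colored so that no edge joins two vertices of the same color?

Yes

Partition the vertices as {2, 3, 4, 7, 8, 9} vs {0, 1, 5, 6}. Each listed edge has one endpoint in each part, so the graph is bipartite.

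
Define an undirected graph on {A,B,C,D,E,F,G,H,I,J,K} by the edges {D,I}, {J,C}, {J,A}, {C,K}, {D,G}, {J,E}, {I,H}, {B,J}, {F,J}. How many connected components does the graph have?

Component: {D, G, H, I}
Component: {A, B, C, E, F, J, K}

2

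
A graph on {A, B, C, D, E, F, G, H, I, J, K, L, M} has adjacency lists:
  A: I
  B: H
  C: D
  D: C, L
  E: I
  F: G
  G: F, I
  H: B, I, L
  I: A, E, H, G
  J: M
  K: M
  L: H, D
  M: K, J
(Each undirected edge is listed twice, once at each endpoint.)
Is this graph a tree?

|V| = 13, |E| = 11.
It splits into 2 components, so it cannot be a tree.

No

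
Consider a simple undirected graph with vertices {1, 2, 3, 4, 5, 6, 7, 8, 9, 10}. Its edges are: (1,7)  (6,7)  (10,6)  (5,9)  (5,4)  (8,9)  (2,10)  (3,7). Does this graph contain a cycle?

No

|V| = 10, |E| = 8, number of components = 2.
Since 8 = 10 - 2, the graph is a forest and contains no cycle.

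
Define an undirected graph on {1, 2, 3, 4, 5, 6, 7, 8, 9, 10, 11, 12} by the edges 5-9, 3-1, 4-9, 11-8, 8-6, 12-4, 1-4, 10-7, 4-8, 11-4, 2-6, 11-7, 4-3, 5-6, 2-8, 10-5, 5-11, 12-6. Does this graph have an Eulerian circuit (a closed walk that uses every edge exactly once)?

Yes

Degrees: 1:2, 2:2, 3:2, 4:6, 5:4, 6:4, 7:2, 8:4, 9:2, 10:2, 11:4, 12:2
All degrees are even and the non-isolated vertices are connected — an Eulerian circuit exists.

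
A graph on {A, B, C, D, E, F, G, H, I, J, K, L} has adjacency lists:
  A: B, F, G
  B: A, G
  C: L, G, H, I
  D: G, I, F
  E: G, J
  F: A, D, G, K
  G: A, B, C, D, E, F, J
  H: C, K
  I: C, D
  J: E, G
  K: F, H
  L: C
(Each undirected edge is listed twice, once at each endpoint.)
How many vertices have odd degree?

Degrees: A:3, B:2, C:4, D:3, E:2, F:4, G:7, H:2, I:2, J:2, K:2, L:1
Odd-degree vertices: A, D, G, L.

4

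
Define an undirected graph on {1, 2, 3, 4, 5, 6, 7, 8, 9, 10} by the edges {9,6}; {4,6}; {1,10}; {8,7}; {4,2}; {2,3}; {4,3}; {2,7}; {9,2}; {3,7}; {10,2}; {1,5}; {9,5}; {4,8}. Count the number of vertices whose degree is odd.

4

Degrees: 1:2, 2:5, 3:3, 4:4, 5:2, 6:2, 7:3, 8:2, 9:3, 10:2
Odd-degree vertices: 2, 3, 7, 9.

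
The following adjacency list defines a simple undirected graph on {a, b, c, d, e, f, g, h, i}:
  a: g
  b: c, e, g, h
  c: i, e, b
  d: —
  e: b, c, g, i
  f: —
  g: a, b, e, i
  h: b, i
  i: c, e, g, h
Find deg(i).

Neighbors of i: c, e, g, h.

4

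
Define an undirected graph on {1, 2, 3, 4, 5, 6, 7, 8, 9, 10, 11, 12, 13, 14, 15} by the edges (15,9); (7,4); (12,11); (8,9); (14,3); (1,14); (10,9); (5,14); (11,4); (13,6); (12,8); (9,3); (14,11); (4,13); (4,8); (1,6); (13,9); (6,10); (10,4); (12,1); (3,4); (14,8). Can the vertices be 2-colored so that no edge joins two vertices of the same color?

Yes

A valid 2-coloring puts {2, 4, 6, 9, 12, 14} on one side and {1, 3, 5, 7, 8, 10, 11, 13, 15} on the other; every edge crosses between the two sides.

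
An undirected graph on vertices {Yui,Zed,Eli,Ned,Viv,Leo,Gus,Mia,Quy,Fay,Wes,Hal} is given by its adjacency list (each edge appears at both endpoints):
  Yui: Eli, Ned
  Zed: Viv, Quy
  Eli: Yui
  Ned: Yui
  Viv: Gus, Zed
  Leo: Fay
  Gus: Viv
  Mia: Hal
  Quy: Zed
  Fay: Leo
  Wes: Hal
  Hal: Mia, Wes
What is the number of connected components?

Component: {Leo, Fay}
Component: {Yui, Eli, Ned}
Component: {Mia, Wes, Hal}
Component: {Zed, Viv, Gus, Quy}

4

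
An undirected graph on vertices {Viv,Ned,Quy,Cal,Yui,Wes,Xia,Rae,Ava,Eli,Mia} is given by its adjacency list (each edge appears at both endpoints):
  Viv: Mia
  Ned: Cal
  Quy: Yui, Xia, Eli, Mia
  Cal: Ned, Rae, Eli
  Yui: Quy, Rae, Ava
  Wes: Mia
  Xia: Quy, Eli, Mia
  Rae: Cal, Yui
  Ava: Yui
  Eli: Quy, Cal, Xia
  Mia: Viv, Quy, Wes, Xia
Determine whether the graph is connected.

Starting from Viv and exploring outward reaches every vertex (Viv, Mia, Xia, Wes, Quy, Eli, Yui, Cal, Rae, Ava, Ned); the graph is connected.

Yes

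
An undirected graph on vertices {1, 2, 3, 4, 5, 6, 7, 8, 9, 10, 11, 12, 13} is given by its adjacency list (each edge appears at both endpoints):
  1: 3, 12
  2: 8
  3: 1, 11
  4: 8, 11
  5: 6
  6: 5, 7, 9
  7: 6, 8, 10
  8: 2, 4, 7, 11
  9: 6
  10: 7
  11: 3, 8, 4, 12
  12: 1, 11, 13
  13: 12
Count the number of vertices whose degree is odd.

8

Degrees: 1:2, 2:1, 3:2, 4:2, 5:1, 6:3, 7:3, 8:4, 9:1, 10:1, 11:4, 12:3, 13:1
Odd-degree vertices: 2, 5, 6, 7, 9, 10, 12, 13.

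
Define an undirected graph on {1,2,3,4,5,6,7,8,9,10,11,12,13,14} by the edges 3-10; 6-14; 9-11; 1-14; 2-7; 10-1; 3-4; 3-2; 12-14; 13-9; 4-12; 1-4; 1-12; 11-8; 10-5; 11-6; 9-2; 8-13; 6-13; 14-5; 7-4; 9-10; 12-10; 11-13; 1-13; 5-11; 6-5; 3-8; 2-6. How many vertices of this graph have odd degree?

6

Degrees: 1:5, 2:4, 3:4, 4:4, 5:4, 6:5, 7:2, 8:3, 9:4, 10:5, 11:5, 12:4, 13:5, 14:4
Odd-degree vertices: 1, 6, 8, 10, 11, 13.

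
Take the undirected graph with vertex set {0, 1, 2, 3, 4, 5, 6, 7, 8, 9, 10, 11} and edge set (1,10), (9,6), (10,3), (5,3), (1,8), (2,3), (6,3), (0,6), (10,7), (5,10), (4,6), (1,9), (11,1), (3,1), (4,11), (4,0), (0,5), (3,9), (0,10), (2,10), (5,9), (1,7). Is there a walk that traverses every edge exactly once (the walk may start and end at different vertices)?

Degrees: 0:4, 1:6, 2:2, 3:6, 4:3, 5:4, 6:4, 7:2, 8:1, 9:4, 10:6, 11:2
Odd-degree vertices: 4, 8 (2 total).
The non-isolated vertices are connected and exactly 2 have odd degree, so an Eulerian trail exists (from 4 to 8).

Yes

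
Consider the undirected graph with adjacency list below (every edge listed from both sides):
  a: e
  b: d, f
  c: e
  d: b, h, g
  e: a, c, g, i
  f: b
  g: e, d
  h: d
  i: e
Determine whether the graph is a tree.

Yes

|V| = 9, |E| = 8.
Connected and |E| = |V| - 1, which characterizes a tree.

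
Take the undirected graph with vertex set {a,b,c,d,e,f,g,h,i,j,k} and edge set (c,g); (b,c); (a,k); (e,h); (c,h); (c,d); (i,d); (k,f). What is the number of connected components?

Component: {j}
Component: {a, f, k}
Component: {b, c, d, e, g, h, i}

3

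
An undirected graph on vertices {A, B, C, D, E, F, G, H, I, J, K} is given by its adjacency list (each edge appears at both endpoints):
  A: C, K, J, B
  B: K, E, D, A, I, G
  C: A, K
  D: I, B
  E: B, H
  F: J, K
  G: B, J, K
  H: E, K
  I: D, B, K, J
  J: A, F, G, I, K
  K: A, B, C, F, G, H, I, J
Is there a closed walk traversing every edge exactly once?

No

Degrees: A:4, B:6, C:2, D:2, E:2, F:2, G:3, H:2, I:4, J:5, K:8
G, J have odd degree; an Eulerian circuit needs every degree to be even, so none exists.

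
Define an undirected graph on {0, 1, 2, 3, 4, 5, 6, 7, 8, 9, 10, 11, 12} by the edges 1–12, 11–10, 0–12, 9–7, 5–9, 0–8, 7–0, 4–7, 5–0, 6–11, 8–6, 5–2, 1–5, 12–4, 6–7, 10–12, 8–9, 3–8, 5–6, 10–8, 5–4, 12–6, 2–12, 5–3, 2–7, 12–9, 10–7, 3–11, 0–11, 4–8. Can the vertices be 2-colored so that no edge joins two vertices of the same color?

Yes

Color {5, 7, 8, 11, 12} black and {0, 1, 2, 3, 4, 6, 9, 10} white. No edge joins two same-colored vertices, so the graph is bipartite.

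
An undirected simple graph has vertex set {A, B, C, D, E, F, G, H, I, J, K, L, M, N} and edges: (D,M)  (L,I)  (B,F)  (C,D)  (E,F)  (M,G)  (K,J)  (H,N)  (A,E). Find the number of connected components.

5

Component: {H, N}
Component: {I, L}
Component: {J, K}
Component: {A, B, E, F}
Component: {C, D, G, M}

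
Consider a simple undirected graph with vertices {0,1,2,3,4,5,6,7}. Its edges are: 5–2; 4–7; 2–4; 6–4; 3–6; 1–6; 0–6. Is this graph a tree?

The graph has 8 vertices and 7 edges.
It is connected with exactly 7 edges, hence acyclic — it is a tree.

Yes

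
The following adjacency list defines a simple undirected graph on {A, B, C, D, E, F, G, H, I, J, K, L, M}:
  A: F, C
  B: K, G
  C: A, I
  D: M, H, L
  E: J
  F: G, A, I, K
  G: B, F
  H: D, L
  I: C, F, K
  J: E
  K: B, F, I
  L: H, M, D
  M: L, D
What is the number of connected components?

Component: {E, J}
Component: {D, H, L, M}
Component: {A, B, C, F, G, I, K}

3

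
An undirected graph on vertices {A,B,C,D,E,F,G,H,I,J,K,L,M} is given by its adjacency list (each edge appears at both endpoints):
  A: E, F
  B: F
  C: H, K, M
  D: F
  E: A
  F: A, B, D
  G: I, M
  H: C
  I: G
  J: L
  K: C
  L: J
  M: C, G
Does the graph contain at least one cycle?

|V| = 13, |E| = 10, number of components = 3.
Since 10 = 13 - 3, the graph is a forest and contains no cycle.

No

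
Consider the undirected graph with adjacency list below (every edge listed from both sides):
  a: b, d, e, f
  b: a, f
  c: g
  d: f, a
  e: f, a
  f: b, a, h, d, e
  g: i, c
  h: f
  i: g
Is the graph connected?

No

Component: {c, g, i}
Component: {a, b, d, e, f, h}
No edge joins these 2 groups, so the graph is disconnected.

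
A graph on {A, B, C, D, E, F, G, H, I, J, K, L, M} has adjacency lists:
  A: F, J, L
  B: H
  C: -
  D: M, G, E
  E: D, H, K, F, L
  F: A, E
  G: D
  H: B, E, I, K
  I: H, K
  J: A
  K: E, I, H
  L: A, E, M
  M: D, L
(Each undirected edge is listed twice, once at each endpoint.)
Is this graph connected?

Component: {C}
Component: {A, B, D, E, F, G, H, I, J, K, L, M}
There are 2 separate components, so the graph is not connected.

No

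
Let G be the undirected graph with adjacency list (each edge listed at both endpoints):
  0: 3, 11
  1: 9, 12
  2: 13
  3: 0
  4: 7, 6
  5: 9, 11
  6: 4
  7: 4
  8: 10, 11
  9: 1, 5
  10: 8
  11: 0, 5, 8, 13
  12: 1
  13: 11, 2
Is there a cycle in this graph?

No

|V| = 14, |E| = 12, number of components = 2.
Since 12 = 14 - 2, the graph is a forest and contains no cycle.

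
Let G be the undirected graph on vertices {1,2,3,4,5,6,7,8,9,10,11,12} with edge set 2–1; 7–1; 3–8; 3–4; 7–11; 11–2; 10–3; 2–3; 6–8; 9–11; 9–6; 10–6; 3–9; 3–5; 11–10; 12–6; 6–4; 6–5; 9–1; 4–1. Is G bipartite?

Yes

Partition the vertices as {2, 4, 5, 7, 8, 9, 10, 12} vs {1, 3, 6, 11}. Each listed edge has one endpoint in each part, so the graph is bipartite.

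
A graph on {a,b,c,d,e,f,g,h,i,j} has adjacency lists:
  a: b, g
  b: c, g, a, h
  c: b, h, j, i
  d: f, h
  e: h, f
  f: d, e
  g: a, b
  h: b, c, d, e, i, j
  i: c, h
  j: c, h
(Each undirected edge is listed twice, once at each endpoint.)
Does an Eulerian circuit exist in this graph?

Degrees: a:2, b:4, c:4, d:2, e:2, f:2, g:2, h:6, i:2, j:2
All degrees are even and the non-isolated vertices are connected — an Eulerian circuit exists.

Yes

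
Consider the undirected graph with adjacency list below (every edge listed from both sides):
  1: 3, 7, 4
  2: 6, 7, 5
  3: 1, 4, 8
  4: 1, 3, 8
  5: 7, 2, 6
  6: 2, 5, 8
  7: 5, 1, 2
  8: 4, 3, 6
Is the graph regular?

Yes

Degrees: 1:3, 2:3, 3:3, 4:3, 5:3, 6:3, 7:3, 8:3
All degrees equal 3; the graph is regular.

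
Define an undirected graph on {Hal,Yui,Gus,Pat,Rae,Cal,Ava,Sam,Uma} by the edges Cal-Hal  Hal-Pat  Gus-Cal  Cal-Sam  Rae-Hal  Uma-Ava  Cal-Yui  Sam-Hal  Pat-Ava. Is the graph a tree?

|V| = 9, |E| = 9.
A tree on 9 vertices has exactly 8 edges; this graph has 9, so it contains a cycle and is not a tree.

No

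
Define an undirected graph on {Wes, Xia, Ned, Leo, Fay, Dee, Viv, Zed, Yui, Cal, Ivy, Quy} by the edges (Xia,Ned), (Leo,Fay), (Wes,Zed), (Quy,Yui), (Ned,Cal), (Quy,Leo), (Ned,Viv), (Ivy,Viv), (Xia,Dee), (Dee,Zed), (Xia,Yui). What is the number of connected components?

1

Component: {Wes, Xia, Ned, Leo, Fay, Dee, Viv, Zed, Yui, Cal, Ivy, Quy}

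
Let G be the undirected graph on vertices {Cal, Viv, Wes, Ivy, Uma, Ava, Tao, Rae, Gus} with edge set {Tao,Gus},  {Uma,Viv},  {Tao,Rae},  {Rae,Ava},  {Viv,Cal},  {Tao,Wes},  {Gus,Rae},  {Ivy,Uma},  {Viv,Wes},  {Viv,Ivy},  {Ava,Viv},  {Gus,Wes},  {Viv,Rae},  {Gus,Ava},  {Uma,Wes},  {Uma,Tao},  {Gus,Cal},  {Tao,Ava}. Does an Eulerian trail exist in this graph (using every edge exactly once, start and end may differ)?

Degrees: Cal:2, Viv:6, Wes:4, Ivy:2, Uma:4, Ava:4, Tao:5, Rae:4, Gus:5
Odd-degree vertices: Tao, Gus (2 total).
The non-isolated vertices are connected and exactly 2 have odd degree, so an Eulerian trail exists (from Tao to Gus).

Yes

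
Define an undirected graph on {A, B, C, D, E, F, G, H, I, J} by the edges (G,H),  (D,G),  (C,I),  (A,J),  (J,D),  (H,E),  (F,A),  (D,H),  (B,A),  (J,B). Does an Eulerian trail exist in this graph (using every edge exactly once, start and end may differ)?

No

Degrees: A:3, B:2, C:1, D:3, E:1, F:1, G:2, H:3, I:1, J:3
Odd-degree vertices: A, C, D, E, F, H, I, J (8 total).
With 8 odd-degree vertices (more than two), no single trail can use every edge.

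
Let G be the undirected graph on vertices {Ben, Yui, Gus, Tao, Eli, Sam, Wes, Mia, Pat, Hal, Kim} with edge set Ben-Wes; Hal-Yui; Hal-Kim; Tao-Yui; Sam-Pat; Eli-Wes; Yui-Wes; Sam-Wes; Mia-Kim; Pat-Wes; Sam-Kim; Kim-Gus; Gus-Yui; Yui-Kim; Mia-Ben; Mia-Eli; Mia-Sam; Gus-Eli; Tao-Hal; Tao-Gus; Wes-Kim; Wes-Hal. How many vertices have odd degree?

Degrees: Ben:2, Yui:5, Gus:4, Tao:3, Eli:3, Sam:4, Wes:7, Mia:4, Pat:2, Hal:4, Kim:6
Odd-degree vertices: Yui, Tao, Eli, Wes.

4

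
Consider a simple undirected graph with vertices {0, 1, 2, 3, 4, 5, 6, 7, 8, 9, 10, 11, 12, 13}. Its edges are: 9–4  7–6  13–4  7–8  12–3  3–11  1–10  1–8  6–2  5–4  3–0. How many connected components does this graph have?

Component: {0, 3, 11, 12}
Component: {4, 5, 9, 13}
Component: {1, 2, 6, 7, 8, 10}

3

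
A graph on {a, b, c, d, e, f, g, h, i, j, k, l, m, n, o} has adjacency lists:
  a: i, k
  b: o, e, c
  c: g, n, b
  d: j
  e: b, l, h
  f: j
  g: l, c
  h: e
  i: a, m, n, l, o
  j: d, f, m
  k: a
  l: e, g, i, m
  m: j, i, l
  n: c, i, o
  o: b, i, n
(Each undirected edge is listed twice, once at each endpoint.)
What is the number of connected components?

1

Component: {a, b, c, d, e, f, g, h, i, j, k, l, m, n, o}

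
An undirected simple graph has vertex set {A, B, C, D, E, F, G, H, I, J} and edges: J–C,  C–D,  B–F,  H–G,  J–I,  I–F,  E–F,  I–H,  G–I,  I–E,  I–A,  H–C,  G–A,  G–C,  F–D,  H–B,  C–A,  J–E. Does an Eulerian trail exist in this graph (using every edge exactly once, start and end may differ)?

No

Degrees: A:3, B:2, C:5, D:2, E:3, F:4, G:4, H:4, I:6, J:3
Odd-degree vertices: A, C, E, J (4 total).
With 4 odd-degree vertices (more than two), no single trail can use every edge.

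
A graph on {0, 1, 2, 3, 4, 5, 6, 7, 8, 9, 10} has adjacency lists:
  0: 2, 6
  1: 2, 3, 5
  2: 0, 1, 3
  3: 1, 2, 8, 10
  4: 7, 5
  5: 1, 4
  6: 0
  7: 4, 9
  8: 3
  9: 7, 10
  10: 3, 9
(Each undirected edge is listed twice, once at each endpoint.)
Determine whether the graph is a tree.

The graph has 11 vertices and 12 edges.
Connected but with 12 > 10 edges, so it has a cycle and is not a tree.

No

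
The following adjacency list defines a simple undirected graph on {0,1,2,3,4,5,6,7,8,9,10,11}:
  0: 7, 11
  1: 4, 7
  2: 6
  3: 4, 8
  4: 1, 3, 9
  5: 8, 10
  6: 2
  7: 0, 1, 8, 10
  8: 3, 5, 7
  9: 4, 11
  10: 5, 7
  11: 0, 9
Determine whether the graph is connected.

Component: {2, 6}
Component: {0, 1, 3, 4, 5, 7, 8, 9, 10, 11}
There are 2 separate components, so the graph is not connected.

No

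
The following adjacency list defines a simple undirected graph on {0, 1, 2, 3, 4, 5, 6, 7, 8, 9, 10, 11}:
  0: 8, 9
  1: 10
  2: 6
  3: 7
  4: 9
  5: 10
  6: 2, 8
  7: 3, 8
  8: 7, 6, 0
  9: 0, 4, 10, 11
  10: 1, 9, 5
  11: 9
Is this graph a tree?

Yes

The graph has 12 vertices and 11 edges.
It is connected with exactly 11 edges, hence acyclic — it is a tree.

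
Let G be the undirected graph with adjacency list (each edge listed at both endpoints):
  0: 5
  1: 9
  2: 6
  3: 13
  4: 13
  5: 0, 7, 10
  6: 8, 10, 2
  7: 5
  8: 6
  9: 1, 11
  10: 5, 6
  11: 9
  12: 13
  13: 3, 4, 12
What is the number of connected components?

Component: {1, 9, 11}
Component: {3, 4, 12, 13}
Component: {0, 2, 5, 6, 7, 8, 10}

3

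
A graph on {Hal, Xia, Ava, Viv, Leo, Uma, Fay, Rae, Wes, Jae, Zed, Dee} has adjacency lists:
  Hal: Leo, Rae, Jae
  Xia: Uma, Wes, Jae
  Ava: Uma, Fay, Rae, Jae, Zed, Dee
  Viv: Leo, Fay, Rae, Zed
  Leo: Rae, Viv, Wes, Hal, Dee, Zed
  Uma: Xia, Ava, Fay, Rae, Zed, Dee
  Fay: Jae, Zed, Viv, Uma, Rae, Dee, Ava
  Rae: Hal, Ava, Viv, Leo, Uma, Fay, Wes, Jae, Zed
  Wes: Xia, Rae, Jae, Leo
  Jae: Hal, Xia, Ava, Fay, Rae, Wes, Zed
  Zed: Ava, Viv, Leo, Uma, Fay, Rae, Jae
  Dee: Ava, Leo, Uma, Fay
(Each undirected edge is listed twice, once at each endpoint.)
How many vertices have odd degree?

Degrees: Hal:3, Xia:3, Ava:6, Viv:4, Leo:6, Uma:6, Fay:7, Rae:9, Wes:4, Jae:7, Zed:7, Dee:4
Odd-degree vertices: Hal, Xia, Fay, Rae, Jae, Zed.

6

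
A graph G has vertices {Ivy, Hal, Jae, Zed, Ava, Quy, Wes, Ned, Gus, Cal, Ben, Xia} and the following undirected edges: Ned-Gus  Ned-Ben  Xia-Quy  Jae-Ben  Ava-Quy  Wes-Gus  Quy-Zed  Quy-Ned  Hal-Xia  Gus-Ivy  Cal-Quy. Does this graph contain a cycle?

No

|V| = 12, |E| = 11, number of components = 1.
Since 11 = 12 - 1, the graph is a forest and contains no cycle.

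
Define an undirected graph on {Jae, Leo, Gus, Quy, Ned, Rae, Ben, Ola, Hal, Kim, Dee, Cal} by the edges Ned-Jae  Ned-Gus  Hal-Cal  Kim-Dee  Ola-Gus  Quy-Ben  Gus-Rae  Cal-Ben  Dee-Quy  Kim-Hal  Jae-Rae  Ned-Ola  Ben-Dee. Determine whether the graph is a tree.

|V| = 12, |E| = 13.
It splits into 3 components, so it cannot be a tree.

No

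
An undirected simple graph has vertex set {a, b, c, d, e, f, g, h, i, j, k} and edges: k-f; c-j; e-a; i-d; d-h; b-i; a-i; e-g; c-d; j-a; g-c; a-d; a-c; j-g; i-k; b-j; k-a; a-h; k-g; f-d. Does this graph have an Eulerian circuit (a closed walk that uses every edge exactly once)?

No

Degrees: a:7, b:2, c:4, d:5, e:2, f:2, g:4, h:2, i:4, j:4, k:4
a, d have odd degree; an Eulerian circuit needs every degree to be even, so none exists.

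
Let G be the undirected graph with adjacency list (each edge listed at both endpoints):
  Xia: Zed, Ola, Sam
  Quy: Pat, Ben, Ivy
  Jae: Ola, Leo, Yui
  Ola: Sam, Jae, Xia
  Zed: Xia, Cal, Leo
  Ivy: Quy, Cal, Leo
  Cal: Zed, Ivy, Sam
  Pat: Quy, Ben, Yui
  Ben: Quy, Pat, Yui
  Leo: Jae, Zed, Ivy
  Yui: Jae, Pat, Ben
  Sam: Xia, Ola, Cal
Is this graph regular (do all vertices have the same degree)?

Degrees: Xia:3, Quy:3, Jae:3, Ola:3, Zed:3, Ivy:3, Cal:3, Pat:3, Ben:3, Leo:3, Yui:3, Sam:3
All degrees equal 3; the graph is regular.

Yes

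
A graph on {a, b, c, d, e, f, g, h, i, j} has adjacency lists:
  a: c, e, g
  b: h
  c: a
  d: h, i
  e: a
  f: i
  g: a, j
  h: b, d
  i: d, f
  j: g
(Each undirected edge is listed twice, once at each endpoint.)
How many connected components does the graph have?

2

Component: {a, c, e, g, j}
Component: {b, d, f, h, i}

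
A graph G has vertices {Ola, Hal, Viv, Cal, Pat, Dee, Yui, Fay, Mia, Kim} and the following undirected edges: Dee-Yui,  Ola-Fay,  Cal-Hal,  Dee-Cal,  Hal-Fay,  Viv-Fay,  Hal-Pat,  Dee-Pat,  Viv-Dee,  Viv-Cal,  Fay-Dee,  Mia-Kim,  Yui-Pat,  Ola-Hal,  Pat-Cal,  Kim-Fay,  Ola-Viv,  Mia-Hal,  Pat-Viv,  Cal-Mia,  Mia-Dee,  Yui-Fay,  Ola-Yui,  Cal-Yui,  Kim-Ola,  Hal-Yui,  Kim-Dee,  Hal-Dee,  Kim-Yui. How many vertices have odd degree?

Degrees: Ola:5, Hal:7, Viv:5, Cal:6, Pat:5, Dee:8, Yui:7, Fay:6, Mia:4, Kim:5
Odd-degree vertices: Ola, Hal, Viv, Pat, Yui, Kim.

6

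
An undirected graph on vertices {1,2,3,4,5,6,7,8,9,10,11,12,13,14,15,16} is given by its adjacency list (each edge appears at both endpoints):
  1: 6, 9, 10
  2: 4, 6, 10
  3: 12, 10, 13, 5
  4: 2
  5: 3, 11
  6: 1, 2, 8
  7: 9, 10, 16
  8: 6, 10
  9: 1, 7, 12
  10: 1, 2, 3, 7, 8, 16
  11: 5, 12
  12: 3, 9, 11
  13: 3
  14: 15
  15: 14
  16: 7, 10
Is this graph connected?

Component: {14, 15}
Component: {1, 2, 3, 4, 5, 6, 7, 8, 9, 10, 11, 12, 13, 16}
There are 2 separate components, so the graph is not connected.

No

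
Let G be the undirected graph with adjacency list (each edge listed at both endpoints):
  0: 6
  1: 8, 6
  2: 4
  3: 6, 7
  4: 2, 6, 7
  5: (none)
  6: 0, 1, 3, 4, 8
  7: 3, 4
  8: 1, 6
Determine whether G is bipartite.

No

6-1-8-6 is an odd cycle (length 3), and a bipartite graph can contain only even cycles.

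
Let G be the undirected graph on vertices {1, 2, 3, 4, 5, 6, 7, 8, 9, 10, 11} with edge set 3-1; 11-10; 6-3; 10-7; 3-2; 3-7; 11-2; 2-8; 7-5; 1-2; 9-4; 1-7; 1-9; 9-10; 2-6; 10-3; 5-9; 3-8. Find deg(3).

6

Neighbors of 3: 1, 2, 6, 7, 8, 10.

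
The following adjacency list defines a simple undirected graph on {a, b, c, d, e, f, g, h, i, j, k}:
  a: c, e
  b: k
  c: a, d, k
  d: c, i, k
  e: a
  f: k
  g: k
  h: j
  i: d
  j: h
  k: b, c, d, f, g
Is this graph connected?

No

Component: {h, j}
Component: {a, b, c, d, e, f, g, i, k}
There are 2 separate components, so the graph is not connected.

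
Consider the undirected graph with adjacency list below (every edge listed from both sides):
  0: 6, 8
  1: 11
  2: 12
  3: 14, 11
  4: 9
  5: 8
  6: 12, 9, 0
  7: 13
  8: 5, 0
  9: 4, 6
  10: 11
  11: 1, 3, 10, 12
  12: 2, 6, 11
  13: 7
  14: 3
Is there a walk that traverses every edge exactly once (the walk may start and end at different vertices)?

Degrees: 0:2, 1:1, 2:1, 3:2, 4:1, 5:1, 6:3, 7:1, 8:2, 9:2, 10:1, 11:4, 12:3, 13:1, 14:1
Odd-degree vertices: 1, 2, 4, 5, 6, 7, 10, 12, 13, 14 (10 total).
An Eulerian trail requires 0 or 2 odd-degree vertices; here there are 10.

No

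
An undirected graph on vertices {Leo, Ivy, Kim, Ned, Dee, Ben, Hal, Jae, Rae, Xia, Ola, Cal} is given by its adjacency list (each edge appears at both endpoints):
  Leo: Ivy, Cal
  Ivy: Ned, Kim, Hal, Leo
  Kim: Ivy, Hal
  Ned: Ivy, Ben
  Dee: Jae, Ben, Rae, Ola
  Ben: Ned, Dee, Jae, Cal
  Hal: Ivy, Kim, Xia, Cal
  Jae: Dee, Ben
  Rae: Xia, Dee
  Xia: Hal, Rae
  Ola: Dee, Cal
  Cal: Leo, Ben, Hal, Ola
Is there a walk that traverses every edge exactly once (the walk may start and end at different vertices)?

Degrees: Leo:2, Ivy:4, Kim:2, Ned:2, Dee:4, Ben:4, Hal:4, Jae:2, Rae:2, Xia:2, Ola:2, Cal:4
Odd-degree vertices: none (0 total).
With 0 odd-degree vertices and all edges in one connected piece, an Eulerian trail exists.

Yes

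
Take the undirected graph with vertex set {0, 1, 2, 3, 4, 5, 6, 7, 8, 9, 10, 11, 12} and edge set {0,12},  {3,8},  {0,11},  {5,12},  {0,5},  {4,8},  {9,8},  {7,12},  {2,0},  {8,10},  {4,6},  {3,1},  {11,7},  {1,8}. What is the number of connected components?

2

Component: {0, 2, 5, 7, 11, 12}
Component: {1, 3, 4, 6, 8, 9, 10}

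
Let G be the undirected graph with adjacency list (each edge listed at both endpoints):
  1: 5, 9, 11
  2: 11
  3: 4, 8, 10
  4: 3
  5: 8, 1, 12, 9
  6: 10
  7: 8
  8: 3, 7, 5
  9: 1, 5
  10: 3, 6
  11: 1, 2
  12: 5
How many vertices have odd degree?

Degrees: 1:3, 2:1, 3:3, 4:1, 5:4, 6:1, 7:1, 8:3, 9:2, 10:2, 11:2, 12:1
Odd-degree vertices: 1, 2, 3, 4, 6, 7, 8, 12.

8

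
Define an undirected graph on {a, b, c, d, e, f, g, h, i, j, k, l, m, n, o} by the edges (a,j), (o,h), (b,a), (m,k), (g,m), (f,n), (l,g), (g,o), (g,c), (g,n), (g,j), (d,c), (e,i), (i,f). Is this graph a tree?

|V| = 15, |E| = 14.
Connected and |E| = |V| - 1, which characterizes a tree.

Yes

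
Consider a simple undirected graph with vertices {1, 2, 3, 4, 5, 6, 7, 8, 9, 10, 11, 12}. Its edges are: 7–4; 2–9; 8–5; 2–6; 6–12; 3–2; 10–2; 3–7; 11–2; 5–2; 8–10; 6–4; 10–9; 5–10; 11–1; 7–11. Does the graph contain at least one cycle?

Yes

|V| = 12, |E| = 16, number of components = 1.
One cycle is 11-7-4-6-2-11.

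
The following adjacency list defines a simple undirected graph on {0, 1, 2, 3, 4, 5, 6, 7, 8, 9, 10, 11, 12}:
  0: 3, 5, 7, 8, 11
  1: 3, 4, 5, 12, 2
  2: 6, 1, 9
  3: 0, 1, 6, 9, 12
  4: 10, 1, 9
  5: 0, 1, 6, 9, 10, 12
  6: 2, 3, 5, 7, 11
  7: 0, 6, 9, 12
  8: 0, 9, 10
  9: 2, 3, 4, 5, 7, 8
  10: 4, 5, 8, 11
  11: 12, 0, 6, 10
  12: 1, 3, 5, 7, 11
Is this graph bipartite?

No

3-1-12-3 is an odd cycle (length 3), and a bipartite graph can contain only even cycles.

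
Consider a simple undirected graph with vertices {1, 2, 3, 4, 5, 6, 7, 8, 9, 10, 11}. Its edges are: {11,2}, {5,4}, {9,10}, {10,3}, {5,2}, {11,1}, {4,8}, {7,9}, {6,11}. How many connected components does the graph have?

2

Component: {3, 7, 9, 10}
Component: {1, 2, 4, 5, 6, 8, 11}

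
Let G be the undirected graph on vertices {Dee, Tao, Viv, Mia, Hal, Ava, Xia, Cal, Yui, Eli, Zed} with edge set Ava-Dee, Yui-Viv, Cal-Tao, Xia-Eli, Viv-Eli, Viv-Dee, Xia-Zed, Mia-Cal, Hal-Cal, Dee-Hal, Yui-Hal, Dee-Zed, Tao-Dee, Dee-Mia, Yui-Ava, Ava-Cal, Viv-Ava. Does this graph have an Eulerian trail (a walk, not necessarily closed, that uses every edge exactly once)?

Yes

Degrees: Dee:6, Tao:2, Viv:4, Mia:2, Hal:3, Ava:4, Xia:2, Cal:4, Yui:3, Eli:2, Zed:2
Odd-degree vertices: Hal, Yui (2 total).
The non-isolated vertices are connected and exactly 2 have odd degree, so an Eulerian trail exists (from Hal to Yui).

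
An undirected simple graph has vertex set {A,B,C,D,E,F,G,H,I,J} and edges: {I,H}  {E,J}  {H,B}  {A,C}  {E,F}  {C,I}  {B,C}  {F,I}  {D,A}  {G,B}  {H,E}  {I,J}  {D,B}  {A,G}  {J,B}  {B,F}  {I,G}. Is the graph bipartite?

Yes

A valid 2-coloring puts {C, D, F, G, H, J} on one side and {A, B, E, I} on the other; every edge crosses between the two sides.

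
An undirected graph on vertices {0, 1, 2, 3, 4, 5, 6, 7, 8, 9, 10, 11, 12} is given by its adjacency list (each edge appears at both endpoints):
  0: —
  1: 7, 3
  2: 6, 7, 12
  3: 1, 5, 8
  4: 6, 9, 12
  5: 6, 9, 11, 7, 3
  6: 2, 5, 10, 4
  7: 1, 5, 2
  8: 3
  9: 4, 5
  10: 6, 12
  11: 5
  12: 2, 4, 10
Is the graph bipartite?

Yes

Partition the vertices as {0, 3, 6, 7, 9, 11, 12} vs {1, 2, 4, 5, 8, 10}. Each listed edge has one endpoint in each part, so the graph is bipartite.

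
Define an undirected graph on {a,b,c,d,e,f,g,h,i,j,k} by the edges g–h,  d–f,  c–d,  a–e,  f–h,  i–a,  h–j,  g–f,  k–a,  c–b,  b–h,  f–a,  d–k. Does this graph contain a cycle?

Yes

|V| = 11, |E| = 13, number of components = 1.
Since 13 > 11 - 1, a cycle must exist; for instance f-h-b-c-d-f.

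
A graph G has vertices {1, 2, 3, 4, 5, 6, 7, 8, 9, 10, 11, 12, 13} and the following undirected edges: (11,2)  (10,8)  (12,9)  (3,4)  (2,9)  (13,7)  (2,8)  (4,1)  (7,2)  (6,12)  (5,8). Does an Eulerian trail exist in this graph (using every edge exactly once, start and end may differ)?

Degrees: 1:1, 2:4, 3:1, 4:2, 5:1, 6:1, 7:2, 8:3, 9:2, 10:1, 11:1, 12:2, 13:1
Odd-degree vertices: 1, 3, 5, 6, 8, 10, 11, 13 (8 total).
An Eulerian trail requires 0 or 2 odd-degree vertices; here there are 8.

No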